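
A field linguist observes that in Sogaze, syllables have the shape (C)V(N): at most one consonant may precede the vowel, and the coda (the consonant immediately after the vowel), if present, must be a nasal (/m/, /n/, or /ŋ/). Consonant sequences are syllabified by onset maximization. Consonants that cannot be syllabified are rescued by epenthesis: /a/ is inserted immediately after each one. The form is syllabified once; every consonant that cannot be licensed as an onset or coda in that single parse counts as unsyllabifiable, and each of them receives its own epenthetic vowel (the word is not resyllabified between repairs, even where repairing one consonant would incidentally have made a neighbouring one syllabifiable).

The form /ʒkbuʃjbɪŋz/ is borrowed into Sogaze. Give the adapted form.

Syllabifying with onset maximization leaves /ʒ/, /k/, /ʃ/, /j/, /z/ stranded (only a nasal (/m/, /n/, or /ŋ/) is licensed in coda position; onsets are limited to one consonant).
Inserting the epenthetic vowel yields /ʒ/ → /ʒa/, /k/ → /ka/, /ʃ/ → /ʃa/, /j/ → /ja/, /z/ → /za/.

ʒakabuʃajabɪŋza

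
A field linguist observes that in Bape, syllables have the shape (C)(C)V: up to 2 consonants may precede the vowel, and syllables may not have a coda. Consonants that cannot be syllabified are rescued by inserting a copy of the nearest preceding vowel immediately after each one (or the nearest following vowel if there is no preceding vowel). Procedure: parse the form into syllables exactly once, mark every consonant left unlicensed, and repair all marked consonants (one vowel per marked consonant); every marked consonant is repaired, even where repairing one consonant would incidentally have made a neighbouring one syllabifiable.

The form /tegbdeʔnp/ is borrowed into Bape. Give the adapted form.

tegebdeʔenepe

Syllabifying with onset maximization leaves /g/, /ʔ/, /n/, /p/ stranded (no codas are permitted; onsets may contain at most 2 consonants).
Each unlicensed consonant becomes the onset of a new syllable: /g/ → /ge/, /ʔ/ → /ʔe/, /n/ → /ne/, /p/ → /pe/.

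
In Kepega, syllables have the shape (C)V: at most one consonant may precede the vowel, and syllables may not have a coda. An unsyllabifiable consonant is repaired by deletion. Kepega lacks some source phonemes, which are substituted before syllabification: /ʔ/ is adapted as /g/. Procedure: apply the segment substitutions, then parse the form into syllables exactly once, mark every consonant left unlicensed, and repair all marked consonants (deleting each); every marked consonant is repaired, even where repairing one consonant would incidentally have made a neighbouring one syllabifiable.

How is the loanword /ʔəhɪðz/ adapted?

gəhɪ

Substitution: /ʔ/ → /g/, giving /gəhɪðz/.
The consonants /ð/, /z/ cannot be parsed into a legal (C)V syllable (no codas are permitted; onsets are limited to one consonant).
Deletion applies to /ð/, /z/.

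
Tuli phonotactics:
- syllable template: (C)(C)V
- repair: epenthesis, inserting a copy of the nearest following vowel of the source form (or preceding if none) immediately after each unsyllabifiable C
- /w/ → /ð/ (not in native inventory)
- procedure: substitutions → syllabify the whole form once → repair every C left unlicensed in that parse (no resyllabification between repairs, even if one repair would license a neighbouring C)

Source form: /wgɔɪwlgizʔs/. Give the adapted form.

Substitution: /w/ → /ð/, giving /ðgɔɪðlgizʔs/.
Under (C)(C)V, the unsyllabifiable consonants are /ð/, /z/, /ʔ/, /s/ (no codas are permitted; onsets may contain at most 2 consonants).
Each unlicensed consonant becomes the onset of a new syllable: /ð/ → /ði/, /z/ → /zi/, /ʔ/ → /ʔi/, /s/ → /si/.

ðgɔɪðilgiziʔisi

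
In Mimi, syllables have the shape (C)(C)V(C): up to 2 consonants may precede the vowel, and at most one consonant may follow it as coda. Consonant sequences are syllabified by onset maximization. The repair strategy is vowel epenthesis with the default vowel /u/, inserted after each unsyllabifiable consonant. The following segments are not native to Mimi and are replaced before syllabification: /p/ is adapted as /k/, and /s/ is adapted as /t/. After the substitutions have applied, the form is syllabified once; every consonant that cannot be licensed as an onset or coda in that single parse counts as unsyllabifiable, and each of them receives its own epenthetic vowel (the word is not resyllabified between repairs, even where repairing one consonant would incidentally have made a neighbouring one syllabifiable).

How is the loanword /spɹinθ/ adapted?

Substitution: /s/ → /t/, /p/ → /k/, giving /tkɹinθ/.
Syllabifying with onset maximization leaves /t/, /θ/ stranded (at most one coda consonant is licensed; onsets may contain at most 2 consonants).
Epenthesis after each stranded consonant: /t/ → /tu/, /θ/ → /θu/.

tukɹinθu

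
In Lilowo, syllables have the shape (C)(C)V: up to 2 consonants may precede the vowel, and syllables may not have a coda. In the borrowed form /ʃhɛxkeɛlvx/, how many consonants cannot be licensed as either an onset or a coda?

Under (C)(C)V, the unsyllabifiable consonants are /l/, /v/, /x/ (no codas are permitted; onsets may contain at most 2 consonants).

3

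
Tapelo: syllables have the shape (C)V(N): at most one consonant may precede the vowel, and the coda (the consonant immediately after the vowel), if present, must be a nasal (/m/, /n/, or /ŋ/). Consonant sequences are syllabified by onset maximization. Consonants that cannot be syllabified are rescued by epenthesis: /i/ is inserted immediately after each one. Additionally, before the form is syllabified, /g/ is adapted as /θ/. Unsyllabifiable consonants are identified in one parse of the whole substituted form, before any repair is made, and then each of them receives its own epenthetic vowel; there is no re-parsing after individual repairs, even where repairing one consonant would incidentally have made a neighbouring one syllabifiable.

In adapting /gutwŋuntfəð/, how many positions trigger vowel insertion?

4

After substitution the input is /θutwŋuntfəð/.
The unsyllabifiable consonants are /t/, /w/, /t/, /ð/; each receives one epenthetic vowel.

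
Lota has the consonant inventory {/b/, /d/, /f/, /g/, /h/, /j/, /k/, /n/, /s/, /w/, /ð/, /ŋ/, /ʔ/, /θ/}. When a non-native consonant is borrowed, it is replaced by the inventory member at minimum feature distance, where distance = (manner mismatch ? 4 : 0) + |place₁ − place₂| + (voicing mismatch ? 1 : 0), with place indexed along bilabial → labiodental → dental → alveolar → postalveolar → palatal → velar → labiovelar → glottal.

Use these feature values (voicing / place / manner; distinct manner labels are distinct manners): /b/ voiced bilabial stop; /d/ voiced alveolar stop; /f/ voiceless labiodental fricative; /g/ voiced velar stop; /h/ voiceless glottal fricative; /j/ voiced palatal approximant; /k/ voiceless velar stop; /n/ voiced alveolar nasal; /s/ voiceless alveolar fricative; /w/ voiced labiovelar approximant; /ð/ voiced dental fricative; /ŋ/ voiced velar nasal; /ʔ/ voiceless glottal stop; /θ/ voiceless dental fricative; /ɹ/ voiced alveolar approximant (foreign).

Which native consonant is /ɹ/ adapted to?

/j/ is closest: same manner (approximant), place distance 2 (alveolar→palatal), same voicing; total 2. Next closest is /d/ at distance 4.

j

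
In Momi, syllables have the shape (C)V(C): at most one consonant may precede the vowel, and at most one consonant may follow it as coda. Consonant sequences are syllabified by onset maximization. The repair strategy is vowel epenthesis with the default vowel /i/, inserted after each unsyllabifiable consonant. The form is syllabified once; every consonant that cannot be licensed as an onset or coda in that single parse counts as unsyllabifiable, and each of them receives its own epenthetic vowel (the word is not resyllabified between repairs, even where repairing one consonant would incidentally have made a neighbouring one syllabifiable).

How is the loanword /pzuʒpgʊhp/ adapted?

The consonants /p/, /p/, /p/ cannot be parsed into a legal (C)V(C) syllable (at most one coda consonant is licensed; onsets are limited to one consonant).
Each unlicensed consonant becomes the onset of a new syllable: /p/ → /pi/, /p/ → /pi/, /p/ → /pi/.

pizuʒpigʊhpi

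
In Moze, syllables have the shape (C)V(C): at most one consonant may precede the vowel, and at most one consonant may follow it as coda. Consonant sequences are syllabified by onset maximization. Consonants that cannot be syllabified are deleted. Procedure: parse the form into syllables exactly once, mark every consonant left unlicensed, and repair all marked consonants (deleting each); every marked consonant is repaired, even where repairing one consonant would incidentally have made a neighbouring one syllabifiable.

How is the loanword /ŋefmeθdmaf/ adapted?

ŋefmeθmaf

Syllabifying with onset maximization leaves /d/ stranded (at most one coda consonant is licensed; onsets are limited to one consonant).
Deletion applies to /d/.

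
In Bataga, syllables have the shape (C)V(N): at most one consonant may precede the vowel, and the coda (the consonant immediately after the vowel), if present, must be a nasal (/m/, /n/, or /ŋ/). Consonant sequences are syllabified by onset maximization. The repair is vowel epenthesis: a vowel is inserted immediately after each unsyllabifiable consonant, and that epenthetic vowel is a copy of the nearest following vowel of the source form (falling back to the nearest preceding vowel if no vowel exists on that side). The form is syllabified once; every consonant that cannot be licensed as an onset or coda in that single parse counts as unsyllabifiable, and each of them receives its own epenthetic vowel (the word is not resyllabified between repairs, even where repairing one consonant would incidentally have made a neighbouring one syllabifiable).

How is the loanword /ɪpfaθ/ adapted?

The consonants /p/, /θ/ cannot be parsed into a legal (C)V(N) syllable (only a nasal (/m/, /n/, or /ŋ/) is licensed in coda position; onsets are limited to one consonant).
Inserting the epenthetic vowel yields /p/ → /pa/, /θ/ → /θa/.

ɪpafaθa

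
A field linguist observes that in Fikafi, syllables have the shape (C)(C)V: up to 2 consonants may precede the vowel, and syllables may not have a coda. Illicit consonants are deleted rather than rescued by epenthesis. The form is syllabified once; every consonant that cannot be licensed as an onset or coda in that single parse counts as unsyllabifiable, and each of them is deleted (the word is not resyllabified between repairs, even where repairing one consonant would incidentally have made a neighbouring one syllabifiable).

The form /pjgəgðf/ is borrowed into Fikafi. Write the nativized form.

Syllabifying with onset maximization leaves /p/, /g/, /ð/, /f/ stranded (no codas are permitted; onsets may contain at most 2 consonants).
Deletion applies to /p/, /g/, /ð/, /f/.

jgə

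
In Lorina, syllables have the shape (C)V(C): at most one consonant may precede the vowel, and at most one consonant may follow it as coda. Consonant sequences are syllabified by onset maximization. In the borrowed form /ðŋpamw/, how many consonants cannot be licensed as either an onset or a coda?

3

The consonants /ð/, /ŋ/, /w/ cannot be parsed into a legal (C)V(C) syllable (at most one coda consonant is licensed; onsets are limited to one consonant).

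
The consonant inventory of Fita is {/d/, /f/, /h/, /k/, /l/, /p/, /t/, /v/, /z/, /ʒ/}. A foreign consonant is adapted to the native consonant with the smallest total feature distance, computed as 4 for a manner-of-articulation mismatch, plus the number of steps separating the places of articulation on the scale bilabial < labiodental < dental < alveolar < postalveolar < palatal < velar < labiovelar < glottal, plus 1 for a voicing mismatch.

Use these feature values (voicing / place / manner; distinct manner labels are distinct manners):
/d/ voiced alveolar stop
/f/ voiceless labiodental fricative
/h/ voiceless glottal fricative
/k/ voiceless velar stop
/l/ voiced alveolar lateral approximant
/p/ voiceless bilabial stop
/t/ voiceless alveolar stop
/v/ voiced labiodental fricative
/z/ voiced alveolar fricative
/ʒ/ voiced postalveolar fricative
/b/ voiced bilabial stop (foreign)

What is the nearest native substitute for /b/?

p

/p/ is closest: same manner (stop), place distance 0 (bilabial→bilabial), voicing differs (+1); total 1. Next closest is /d/ at distance 3.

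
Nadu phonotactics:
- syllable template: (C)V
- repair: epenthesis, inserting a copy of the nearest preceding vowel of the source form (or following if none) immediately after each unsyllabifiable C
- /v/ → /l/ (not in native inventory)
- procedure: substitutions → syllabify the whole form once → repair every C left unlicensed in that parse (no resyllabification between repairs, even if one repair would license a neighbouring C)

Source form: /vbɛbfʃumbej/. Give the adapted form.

Substitution: /v/ → /l/, giving /lbɛbfʃumbej/.
The consonants /l/, /b/, /f/, /m/, /j/ cannot be parsed into a legal (C)V syllable (no codas are permitted; onsets are limited to one consonant).
Epenthesis after each stranded consonant: /l/ → /lɛ/, /b/ → /bɛ/, /f/ → /fɛ/, /m/ → /mu/, /j/ → /je/.

lɛbɛbɛfɛʃumubeje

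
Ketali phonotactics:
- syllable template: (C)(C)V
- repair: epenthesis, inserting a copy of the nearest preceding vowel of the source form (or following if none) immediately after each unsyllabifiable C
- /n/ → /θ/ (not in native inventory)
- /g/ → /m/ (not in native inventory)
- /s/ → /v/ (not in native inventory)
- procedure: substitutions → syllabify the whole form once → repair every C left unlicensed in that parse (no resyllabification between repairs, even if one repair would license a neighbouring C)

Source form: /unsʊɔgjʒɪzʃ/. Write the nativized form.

Substitution: /n/ → /θ/, /s/ → /v/, /g/ → /m/, giving /uθvʊɔmjʒɪzʃ/.
Under (C)(C)V, the unsyllabifiable consonants are /m/, /z/, /ʃ/ (no codas are permitted; onsets may contain at most 2 consonants).
Each unlicensed consonant becomes the onset of a new syllable: /m/ → /mɔ/, /z/ → /zɪ/, /ʃ/ → /ʃɪ/.

uθvʊɔmɔjʒɪzɪʃɪ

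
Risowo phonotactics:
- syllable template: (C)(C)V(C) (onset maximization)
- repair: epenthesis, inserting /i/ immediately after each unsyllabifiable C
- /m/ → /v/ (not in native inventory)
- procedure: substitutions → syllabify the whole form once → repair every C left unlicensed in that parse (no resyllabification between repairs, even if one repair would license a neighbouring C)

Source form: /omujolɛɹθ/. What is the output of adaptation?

Substitution: /m/ → /v/, giving /ovujolɛɹθ/.
The consonants /θ/ cannot be parsed into a legal (C)(C)V(C) syllable (at most one coda consonant is licensed; onsets may contain at most 2 consonants).
Epenthesis after each stranded consonant: /θ/ → /θi/.

ovujolɛɹθi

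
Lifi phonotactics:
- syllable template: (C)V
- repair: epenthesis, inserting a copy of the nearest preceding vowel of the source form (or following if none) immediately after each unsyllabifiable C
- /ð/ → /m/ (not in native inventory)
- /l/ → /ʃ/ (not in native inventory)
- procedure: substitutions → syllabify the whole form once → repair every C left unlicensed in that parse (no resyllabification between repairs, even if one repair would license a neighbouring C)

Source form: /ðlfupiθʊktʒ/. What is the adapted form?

Substitution: /ð/ → /m/, /l/ → /ʃ/, giving /mʃfupiθʊktʒ/.
The consonants /m/, /ʃ/, /k/, /t/, /ʒ/ cannot be parsed into a legal (C)V syllable (no codas are permitted; onsets are limited to one consonant).
Epenthesis after each stranded consonant: /m/ → /mu/, /ʃ/ → /ʃu/, /k/ → /kʊ/, /t/ → /tʊ/, /ʒ/ → /ʒʊ/.

muʃufupiθʊkʊtʊʒʊ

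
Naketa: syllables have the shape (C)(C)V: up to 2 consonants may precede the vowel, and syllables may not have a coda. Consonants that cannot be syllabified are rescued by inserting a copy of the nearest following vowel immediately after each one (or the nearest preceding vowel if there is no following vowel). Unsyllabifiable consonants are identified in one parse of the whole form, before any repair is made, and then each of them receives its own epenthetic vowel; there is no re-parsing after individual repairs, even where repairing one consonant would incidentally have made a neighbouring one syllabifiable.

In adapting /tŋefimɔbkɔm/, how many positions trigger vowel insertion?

The unsyllabifiable consonants are /m/; each receives one epenthetic vowel.

1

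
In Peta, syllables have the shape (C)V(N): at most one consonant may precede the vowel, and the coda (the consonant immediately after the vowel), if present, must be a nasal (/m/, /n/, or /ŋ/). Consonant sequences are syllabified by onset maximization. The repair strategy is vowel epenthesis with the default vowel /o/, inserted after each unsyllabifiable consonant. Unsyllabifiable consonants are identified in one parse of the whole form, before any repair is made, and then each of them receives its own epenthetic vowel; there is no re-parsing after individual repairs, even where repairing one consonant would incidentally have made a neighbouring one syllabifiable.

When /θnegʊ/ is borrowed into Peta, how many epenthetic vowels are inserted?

The unsyllabifiable consonants are /θ/; each receives one epenthetic vowel.

1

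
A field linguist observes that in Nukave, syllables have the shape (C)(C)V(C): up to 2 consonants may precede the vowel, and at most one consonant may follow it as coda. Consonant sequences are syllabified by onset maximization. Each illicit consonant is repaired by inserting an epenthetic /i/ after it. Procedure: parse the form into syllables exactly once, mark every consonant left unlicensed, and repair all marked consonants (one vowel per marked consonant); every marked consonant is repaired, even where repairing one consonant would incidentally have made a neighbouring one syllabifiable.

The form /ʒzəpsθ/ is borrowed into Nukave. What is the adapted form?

ʒzəpsiθi

The consonants /s/, /θ/ cannot be parsed into a legal (C)(C)V(C) syllable (at most one coda consonant is licensed; onsets may contain at most 2 consonants).
Inserting the epenthetic vowel yields /s/ → /si/, /θ/ → /θi/.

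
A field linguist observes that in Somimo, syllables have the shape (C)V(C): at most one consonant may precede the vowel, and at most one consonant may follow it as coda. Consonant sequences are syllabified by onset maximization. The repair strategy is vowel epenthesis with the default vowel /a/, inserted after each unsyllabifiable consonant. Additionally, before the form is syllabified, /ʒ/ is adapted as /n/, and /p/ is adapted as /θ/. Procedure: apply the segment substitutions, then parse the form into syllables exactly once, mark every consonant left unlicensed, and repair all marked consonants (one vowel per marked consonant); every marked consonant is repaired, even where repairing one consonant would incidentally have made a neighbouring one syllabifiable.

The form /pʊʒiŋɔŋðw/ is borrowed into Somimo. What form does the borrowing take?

Substitution: /p/ → /θ/, /ʒ/ → /n/, giving /θʊniŋɔŋðw/.
Under (C)V(C), the unsyllabifiable consonants are /ð/, /w/ (at most one coda consonant is licensed; onsets are limited to one consonant).
Epenthesis after each stranded consonant: /ð/ → /ða/, /w/ → /wa/.

θʊniŋɔŋðawa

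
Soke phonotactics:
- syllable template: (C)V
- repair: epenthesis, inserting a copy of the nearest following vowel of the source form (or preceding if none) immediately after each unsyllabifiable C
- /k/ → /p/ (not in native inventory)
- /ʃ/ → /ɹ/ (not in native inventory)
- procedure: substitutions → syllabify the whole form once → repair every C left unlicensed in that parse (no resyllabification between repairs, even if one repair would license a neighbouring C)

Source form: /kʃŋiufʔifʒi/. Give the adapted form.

piɹiŋiufiʔifiʒi

Substitution: /k/ → /p/, /ʃ/ → /ɹ/, giving /pɹŋiufʔifʒi/.
Syllabifying with onset maximization leaves /p/, /ɹ/, /f/, /f/ stranded (no codas are permitted; onsets are limited to one consonant).
Epenthesis after each stranded consonant: /p/ → /pi/, /ɹ/ → /ɹi/, /f/ → /fi/, /f/ → /fi/.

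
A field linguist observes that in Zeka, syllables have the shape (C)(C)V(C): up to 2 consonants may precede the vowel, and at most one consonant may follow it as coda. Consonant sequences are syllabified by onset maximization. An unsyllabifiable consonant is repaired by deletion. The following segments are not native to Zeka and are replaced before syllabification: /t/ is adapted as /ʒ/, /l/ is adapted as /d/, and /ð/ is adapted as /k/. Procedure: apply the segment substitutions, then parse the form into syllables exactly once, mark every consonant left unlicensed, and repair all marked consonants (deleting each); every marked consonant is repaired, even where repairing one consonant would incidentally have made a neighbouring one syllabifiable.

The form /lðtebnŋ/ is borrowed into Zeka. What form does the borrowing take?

Substitution: /l/ → /d/, /ð/ → /k/, /t/ → /ʒ/, giving /dkʒebnŋ/.
Under (C)(C)V(C), the unsyllabifiable consonants are /d/, /n/, /ŋ/ (at most one coda consonant is licensed; onsets may contain at most 2 consonants).
Deletion applies to /d/, /n/, /ŋ/.

kʒeb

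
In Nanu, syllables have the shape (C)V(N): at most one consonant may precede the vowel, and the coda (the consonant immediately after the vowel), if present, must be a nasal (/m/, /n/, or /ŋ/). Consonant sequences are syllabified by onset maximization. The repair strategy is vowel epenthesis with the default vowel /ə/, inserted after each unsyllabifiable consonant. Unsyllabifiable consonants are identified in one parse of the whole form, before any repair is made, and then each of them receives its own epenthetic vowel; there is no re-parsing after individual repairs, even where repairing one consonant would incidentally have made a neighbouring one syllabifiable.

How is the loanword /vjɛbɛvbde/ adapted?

The consonants /v/, /v/, /b/ cannot be parsed into a legal (C)V(N) syllable (only a nasal (/m/, /n/, or /ŋ/) is licensed in coda position; onsets are limited to one consonant).
Each unlicensed consonant becomes the onset of a new syllable: /v/ → /və/, /v/ → /və/, /b/ → /bə/.

vəjɛbɛvəbəde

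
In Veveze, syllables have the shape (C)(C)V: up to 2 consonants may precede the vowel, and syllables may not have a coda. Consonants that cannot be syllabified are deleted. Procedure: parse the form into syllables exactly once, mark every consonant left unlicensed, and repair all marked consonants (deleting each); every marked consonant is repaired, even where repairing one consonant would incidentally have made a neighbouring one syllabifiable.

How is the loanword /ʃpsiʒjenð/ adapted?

psiʒje

Syllabifying with onset maximization leaves /ʃ/, /n/, /ð/ stranded (no codas are permitted; onsets may contain at most 2 consonants).
Each unlicensed consonant is deleted: /ʃ/, /n/, /ð/.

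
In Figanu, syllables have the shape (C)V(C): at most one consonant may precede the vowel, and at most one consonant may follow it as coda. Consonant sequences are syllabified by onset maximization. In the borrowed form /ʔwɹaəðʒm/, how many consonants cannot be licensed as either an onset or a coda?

Syllabifying with onset maximization leaves /ʔ/, /w/, /ʒ/, /m/ stranded (at most one coda consonant is licensed; onsets are limited to one consonant).

4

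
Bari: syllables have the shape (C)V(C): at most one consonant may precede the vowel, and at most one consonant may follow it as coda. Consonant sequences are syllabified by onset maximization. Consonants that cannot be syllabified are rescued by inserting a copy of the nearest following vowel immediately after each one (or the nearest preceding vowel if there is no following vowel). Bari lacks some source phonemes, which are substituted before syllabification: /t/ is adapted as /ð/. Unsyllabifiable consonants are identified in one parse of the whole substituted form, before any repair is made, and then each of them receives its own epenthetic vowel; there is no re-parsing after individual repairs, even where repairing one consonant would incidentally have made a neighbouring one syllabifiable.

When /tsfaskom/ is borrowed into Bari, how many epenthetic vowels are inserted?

After substitution the input is /ðsfaskom/.
The unsyllabifiable consonants are /ð/, /s/; each receives one epenthetic vowel.

2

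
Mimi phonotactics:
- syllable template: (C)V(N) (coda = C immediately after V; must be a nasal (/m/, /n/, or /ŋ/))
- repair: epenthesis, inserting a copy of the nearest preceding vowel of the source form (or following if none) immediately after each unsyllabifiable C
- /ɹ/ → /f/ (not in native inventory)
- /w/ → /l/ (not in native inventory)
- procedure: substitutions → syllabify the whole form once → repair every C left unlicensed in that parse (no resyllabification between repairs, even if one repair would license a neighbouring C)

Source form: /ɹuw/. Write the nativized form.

fulu

Substitution: /ɹ/ → /f/, /w/ → /l/, giving /ful/.
The consonants /l/ cannot be parsed into a legal (C)V(N) syllable (only a nasal (/m/, /n/, or /ŋ/) is licensed in coda position; onsets are limited to one consonant).
Epenthesis after each stranded consonant: /l/ → /lu/.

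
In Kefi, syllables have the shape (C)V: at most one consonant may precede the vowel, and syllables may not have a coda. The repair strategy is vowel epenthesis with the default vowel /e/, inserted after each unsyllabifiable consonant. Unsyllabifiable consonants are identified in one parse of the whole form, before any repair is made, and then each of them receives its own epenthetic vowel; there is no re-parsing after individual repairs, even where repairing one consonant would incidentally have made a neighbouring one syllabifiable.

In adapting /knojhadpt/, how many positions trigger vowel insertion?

The unsyllabifiable consonants are /k/, /j/, /d/, /p/, /t/; each receives one epenthetic vowel.

5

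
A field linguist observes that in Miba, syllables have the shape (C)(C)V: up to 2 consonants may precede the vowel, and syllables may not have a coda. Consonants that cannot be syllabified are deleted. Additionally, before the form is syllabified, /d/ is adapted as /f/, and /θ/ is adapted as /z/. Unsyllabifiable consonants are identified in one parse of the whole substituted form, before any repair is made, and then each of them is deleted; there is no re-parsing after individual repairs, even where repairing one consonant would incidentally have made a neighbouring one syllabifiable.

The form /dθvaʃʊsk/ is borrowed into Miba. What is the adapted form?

Substitution: /d/ → /f/, /θ/ → /z/, giving /fzvaʃʊsk/.
The consonants /f/, /s/, /k/ cannot be parsed into a legal (C)(C)V syllable (no codas are permitted; onsets may contain at most 2 consonants).
Deleting the stranded consonants removes /f/, /s/, /k/.

zvaʃʊ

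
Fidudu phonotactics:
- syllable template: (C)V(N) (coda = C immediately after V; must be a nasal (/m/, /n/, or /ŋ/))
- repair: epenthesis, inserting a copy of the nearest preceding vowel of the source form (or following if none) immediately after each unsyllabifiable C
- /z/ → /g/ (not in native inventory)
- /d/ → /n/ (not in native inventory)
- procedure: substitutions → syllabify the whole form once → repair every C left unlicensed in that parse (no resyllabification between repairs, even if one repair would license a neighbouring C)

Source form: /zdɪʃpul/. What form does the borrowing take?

Substitution: /z/ → /g/, /d/ → /n/, giving /gnɪʃpul/.
The consonants /g/, /ʃ/, /l/ cannot be parsed into a legal (C)V(N) syllable (only a nasal (/m/, /n/, or /ŋ/) is licensed in coda position; onsets are limited to one consonant).
Epenthesis after each stranded consonant: /g/ → /gɪ/, /ʃ/ → /ʃɪ/, /l/ → /lu/.

gɪnɪʃɪpulu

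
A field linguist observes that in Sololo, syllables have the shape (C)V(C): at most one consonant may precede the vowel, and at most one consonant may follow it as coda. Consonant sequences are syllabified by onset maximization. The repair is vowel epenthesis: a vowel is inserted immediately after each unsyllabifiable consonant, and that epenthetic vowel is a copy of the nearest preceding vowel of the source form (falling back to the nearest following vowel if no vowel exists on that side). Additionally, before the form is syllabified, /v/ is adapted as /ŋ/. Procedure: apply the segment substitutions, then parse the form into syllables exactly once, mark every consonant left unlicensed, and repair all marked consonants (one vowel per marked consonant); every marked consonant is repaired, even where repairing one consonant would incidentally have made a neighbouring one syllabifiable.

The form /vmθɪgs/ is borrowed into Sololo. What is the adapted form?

ŋɪmɪθɪgsɪ

Substitution: /v/ → /ŋ/, giving /ŋmθɪgs/.
Under (C)V(C), the unsyllabifiable consonants are /ŋ/, /m/, /s/ (at most one coda consonant is licensed; onsets are limited to one consonant).
Epenthesis after each stranded consonant: /ŋ/ → /ŋɪ/, /m/ → /mɪ/, /s/ → /sɪ/.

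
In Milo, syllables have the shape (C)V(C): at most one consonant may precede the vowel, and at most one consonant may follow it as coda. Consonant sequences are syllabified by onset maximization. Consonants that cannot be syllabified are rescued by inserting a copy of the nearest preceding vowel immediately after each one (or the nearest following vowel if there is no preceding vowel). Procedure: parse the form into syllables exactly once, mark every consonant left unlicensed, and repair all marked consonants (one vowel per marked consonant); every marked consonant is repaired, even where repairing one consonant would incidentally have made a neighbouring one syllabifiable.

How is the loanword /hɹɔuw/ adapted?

Syllabifying with onset maximization leaves /h/ stranded (at most one coda consonant is licensed; onsets are limited to one consonant).
Epenthesis after each stranded consonant: /h/ → /hɔ/.

hɔɹɔuw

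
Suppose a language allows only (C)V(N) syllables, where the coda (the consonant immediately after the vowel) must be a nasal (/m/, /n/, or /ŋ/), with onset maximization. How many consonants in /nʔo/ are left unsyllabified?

Under (C)V(N), the unsyllabifiable consonants are /n/ (only a nasal (/m/, /n/, or /ŋ/) is licensed in coda position; onsets are limited to one consonant).

1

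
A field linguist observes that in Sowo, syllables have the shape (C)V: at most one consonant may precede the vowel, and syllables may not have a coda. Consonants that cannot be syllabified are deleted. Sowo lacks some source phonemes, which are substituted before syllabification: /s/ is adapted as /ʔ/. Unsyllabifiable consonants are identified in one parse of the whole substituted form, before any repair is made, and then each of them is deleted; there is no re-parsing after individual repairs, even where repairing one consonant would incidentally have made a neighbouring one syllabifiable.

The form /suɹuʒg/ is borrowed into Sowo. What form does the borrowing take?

ʔuɹu

Substitution: /s/ → /ʔ/, giving /ʔuɹuʒg/.
The consonants /ʒ/, /g/ cannot be parsed into a legal (C)V syllable (no codas are permitted; onsets are limited to one consonant).
Each unlicensed consonant is deleted: /ʒ/, /g/.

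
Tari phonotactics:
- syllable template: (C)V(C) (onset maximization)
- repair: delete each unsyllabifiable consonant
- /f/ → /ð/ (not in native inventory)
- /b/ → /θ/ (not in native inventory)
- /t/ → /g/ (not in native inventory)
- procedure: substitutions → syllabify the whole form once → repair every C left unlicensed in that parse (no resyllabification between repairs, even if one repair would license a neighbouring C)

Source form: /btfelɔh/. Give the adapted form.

Substitution: /b/ → /θ/, /t/ → /g/, /f/ → /ð/, giving /θgðelɔh/.
Under (C)V(C), the unsyllabifiable consonants are /θ/, /g/ (at most one coda consonant is licensed; onsets are limited to one consonant).
Deletion applies to /θ/, /g/.

ðelɔh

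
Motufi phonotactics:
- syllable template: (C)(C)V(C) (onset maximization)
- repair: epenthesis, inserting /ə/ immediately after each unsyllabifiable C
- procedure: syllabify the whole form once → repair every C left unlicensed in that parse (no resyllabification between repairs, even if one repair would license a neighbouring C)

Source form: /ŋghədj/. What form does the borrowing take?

ŋəghədjə

Syllabifying with onset maximization leaves /ŋ/, /j/ stranded (at most one coda consonant is licensed; onsets may contain at most 2 consonants).
Each unlicensed consonant becomes the onset of a new syllable: /ŋ/ → /ŋə/, /j/ → /jə/.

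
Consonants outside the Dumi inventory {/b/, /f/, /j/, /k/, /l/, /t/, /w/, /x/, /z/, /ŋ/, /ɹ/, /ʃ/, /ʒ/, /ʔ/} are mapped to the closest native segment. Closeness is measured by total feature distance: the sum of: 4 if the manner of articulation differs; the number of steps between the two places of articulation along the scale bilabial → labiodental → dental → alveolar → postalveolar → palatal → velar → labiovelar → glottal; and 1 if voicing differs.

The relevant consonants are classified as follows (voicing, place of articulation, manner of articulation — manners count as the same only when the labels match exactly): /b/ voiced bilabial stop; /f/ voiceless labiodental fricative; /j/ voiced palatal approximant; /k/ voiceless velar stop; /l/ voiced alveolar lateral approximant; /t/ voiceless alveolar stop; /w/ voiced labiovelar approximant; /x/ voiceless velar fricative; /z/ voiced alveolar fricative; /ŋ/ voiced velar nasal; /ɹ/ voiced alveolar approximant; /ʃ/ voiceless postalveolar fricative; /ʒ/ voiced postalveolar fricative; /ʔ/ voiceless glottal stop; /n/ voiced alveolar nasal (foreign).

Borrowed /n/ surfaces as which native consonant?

ŋ

/ŋ/ is closest: same manner (nasal), place distance 3 (alveolar→velar), same voicing; total 3. Next closest is /l/ at distance 4.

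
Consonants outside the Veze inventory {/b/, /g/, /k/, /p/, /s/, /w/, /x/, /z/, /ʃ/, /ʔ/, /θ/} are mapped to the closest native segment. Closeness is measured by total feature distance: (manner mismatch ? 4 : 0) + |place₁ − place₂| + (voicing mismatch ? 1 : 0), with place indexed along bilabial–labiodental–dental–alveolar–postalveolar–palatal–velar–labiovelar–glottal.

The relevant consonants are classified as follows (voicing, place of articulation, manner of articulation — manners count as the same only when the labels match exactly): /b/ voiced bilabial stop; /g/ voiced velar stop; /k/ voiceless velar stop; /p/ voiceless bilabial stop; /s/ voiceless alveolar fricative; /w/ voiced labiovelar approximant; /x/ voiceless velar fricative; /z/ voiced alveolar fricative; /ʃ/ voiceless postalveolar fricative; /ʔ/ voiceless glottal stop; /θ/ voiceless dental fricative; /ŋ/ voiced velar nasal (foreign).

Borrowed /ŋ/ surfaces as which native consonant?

/g/ is closest: manner differs (nasal→stop, +4), place distance 0 (velar→velar), same voicing; total 4. Next closest is /k/ at distance 5.

g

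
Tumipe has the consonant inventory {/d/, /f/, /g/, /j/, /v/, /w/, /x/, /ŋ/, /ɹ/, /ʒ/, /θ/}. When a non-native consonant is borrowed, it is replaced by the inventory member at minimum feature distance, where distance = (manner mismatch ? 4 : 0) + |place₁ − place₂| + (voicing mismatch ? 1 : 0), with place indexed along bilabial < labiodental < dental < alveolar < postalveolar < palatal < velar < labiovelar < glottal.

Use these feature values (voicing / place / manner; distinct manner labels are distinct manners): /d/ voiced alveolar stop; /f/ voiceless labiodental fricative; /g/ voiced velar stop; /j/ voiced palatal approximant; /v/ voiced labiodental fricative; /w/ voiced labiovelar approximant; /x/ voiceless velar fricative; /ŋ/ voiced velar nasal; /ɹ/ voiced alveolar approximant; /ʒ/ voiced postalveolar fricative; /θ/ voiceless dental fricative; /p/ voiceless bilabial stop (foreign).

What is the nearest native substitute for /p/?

d

/d/ is closest: same manner (stop), place distance 3 (bilabial→alveolar), voicing differs (+1); total 4. Next closest is /f/ at distance 5.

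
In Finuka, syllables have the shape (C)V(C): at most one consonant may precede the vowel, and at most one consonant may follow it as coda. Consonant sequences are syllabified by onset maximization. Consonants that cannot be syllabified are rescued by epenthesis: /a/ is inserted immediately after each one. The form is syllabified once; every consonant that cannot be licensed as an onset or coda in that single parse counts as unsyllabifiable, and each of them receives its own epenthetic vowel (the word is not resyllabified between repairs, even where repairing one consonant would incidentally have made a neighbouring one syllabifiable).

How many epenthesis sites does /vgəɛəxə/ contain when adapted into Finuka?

The unsyllabifiable consonants are /v/; each receives one epenthetic vowel.

1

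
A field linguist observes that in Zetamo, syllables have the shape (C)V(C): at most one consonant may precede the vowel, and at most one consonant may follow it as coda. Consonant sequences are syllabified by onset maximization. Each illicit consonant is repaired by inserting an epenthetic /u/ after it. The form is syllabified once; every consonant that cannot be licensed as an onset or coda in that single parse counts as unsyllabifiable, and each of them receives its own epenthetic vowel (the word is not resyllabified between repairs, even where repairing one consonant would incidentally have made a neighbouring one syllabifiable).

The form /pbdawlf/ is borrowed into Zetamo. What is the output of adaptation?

pubudawlufu

The consonants /p/, /b/, /l/, /f/ cannot be parsed into a legal (C)V(C) syllable (at most one coda consonant is licensed; onsets are limited to one consonant).
Inserting the epenthetic vowel yields /p/ → /pu/, /b/ → /bu/, /l/ → /lu/, /f/ → /fu/.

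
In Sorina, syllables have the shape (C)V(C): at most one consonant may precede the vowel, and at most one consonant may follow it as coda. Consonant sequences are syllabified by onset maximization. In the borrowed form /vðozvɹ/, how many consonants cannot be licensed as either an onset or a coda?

3

Under (C)V(C), the unsyllabifiable consonants are /v/, /v/, /ɹ/ (at most one coda consonant is licensed; onsets are limited to one consonant).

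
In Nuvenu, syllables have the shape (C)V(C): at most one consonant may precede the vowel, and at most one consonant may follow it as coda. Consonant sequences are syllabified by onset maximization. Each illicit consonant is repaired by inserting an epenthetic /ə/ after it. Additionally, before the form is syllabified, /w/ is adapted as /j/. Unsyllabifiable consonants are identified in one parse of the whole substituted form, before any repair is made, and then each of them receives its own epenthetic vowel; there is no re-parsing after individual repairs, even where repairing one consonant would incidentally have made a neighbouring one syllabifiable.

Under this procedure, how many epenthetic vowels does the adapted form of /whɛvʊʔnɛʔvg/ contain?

After substitution the input is /jhɛvʊʔnɛʔvg/.
The unsyllabifiable consonants are /j/, /v/, /g/; each receives one epenthetic vowel.

3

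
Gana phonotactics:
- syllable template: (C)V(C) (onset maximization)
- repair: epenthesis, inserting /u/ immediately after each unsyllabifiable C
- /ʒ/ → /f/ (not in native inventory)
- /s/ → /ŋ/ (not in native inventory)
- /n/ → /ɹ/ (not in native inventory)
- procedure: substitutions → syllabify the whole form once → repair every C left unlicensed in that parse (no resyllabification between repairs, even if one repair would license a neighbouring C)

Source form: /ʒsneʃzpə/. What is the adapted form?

Substitution: /ʒ/ → /f/, /s/ → /ŋ/, /n/ → /ɹ/, giving /fŋɹeʃzpə/.
Syllabifying with onset maximization leaves /f/, /ŋ/, /z/ stranded (at most one coda consonant is licensed; onsets are limited to one consonant).
Inserting the epenthetic vowel yields /f/ → /fu/, /ŋ/ → /ŋu/, /z/ → /zu/.

fuŋuɹeʃzupə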